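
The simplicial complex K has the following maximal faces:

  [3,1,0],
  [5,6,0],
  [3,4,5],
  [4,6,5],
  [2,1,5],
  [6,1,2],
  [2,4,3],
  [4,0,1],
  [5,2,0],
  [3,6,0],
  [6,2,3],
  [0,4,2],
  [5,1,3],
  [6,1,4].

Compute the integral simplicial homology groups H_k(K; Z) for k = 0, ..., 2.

H_0 ≅ Z,  H_1 ≅ Z^2,  H_2 ≅ Z.

Take the total order 0 < 1 < 2 < 3 < 4 < 5 < 6 on the vertex set. Then K (dimension 2) consists of the simplices:

  0-simplices (7): [0], [1], [2], [3], [4], [5], [6]
  1-simplices (21): [0,1], [0,2], [0,3], [0,4], [0,5], [0,6], [1,2], [1,3], [1,4], [1,5], [1,6], [2,3], [2,4], [2,5], [2,6], [3,4], [3,5], [3,6], [4,5], [4,6], [5,6]
  2-simplices (14): [0,1,3], [0,1,4], [0,2,4], [0,2,5], [0,3,6], [0,5,6], [1,2,5], [1,2,6], [1,3,5], [1,4,6], [2,3,4], [2,3,6], [3,4,5], [4,5,6]

so the chain groups are C_0 ≅ Z^7, C_1 ≅ Z^21, C_2 ≅ Z^14.

∂_1: C_1 → C_0 is given by ∂[p,q] = [q] − [p].
The resulting 7×21 matrix has rank 6, and its Smith normal form has invariant factors (1,1,1,1,1,1).

The boundary map ∂_2: C_2 → C_1 acts by ∂[p,q,r] = [q,r] − [p,r] + [p,q]. For instance
  ∂[1,2,5] = [2,5] − [1,5] + [1,2],
  ∂[2,3,6] = [3,6] − [2,6] + [2,3].
This gives a 21×14 integer matrix of rank 13; reducing to Smith normal form yields diagonal entries (1,1,1,1,1,1,1,1,1,1,1,1,1).

Computing H_k = (kernel of ∂_k) / (image of ∂_{k+1}):

  H_0: rank C_0 − rank ∂_1 = 7 − 6 = 1, and the invariant factors of ∂_1 are all 1, so H_0 ≅ Z.
  H_1: rank ker ∂_1 − rank ∂_2 = (21 − 6) − 13 = 2, and the invariant factors of ∂_2 are all 1, so H_1 ≅ Z^2.
  H_2: rank ker ∂_2 − rank ∂_3 = (14 − 13) − 0 = 1, and there is no ∂_3, so H_2 ≅ Z.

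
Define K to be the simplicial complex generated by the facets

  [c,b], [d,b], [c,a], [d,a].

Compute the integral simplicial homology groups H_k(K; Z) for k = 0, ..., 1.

H_0 ≅ Z,  H_1 ≅ Z.

We work with the vertex ordering a < b < c < d. The simplices of K, each written with vertices in increasing order, are:

  0-simplices (4): a, b, c, d
  1-simplices (4): ac, ad, bc, bd

Hence C_0 ≅ Z^4, C_1 ≅ Z^4.

The boundary map ∂_1: C_1 → C_0 is given by ∂[p,q] = [q] − [p]. For instance
  ∂ad = d − a.
As a 4×4 matrix over Z this has rank 3, with invariant factors (1,1,1).

Now H_k = ker ∂_k / im ∂_{k+1}, so:

  H_0: rank C_0 − rank ∂_1 = 4 − 3 = 1, and the invariant factors of ∂_1 are all 1, so H_0 = Z.
  H_1: rank ker ∂_1 − rank ∂_2 = (4 − 3) − 0 = 1, and there is no ∂_2, so H_1 = Z.

As a check, the Euler characteristic is 4 − 4 = 0, which agrees with 1 − 1 = 0.
(K is a triangulation of the circle S^1.)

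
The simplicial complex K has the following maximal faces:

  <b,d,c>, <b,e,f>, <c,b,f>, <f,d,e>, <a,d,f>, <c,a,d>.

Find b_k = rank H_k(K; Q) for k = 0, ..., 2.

b_0 = 1, b_1 = 1, b_2 = 0.

Take the total order a < b < c < d < e < f on the vertex set. Then K (dimension 2) consists of the simplices:

  0-simplices (6): a, b, c, d, e, f
  1-simplices (12): ac, ad, af, bc, bd, be, bf, cd, cf, de, df, ef
  2-simplices (6): acd, adf, bcd, bcf, bef, def

Hence C_0 ≅ Z^6, C_1 ≅ Z^12, C_2 ≅ Z^6.

The boundary map ∂_1: C_1 → C_0 maps an edge to its endpoints' difference, ∂[p,q] = q − p. For instance
  ∂cf = f − c.
This gives a 6×12 integer matrix of rank 5; reducing to Smith normal form yields diagonal entries (1,1,1,1,1).

Boundary ∂_2: C_2 → C_1 sends each 2-simplex [p,q,r] to [q,r] − [p,r] + [p,q]. For instance
  ∂def = ef − df + de,
  ∂adf = df − af + ad.
The 12×6 boundary matrix has rank 6 and Smith normal form diag(1,1,1,1,1,1).

Now H_k = ker ∂_k / im ∂_{k+1}, so:

  H_0: rank C_0 − rank ∂_1 = 6 − 5 = 1, and the invariant factors of ∂_1 are all 1, so H_0 ≅ Z.
  H_1: rank ker ∂_1 − rank ∂_2 = (12 − 5) − 6 = 1, and the invariant factors of ∂_2 are all 1, so H_1 ≅ Z.
  H_2: rank ker ∂_2 − rank ∂_3 = (6 − 6) − 0 = 0, and there is no ∂_3, so H_2 ≅ 0.

As a check, the Euler characteristic is 6 − 12 + 6 = 0, which agrees with 1 − 1 + 0 = 0.
(K is a triangulation of the cylinder S^1 x I.)

Hence the Betti numbers are b_0 = 1, b_1 = 1, b_2 = 0.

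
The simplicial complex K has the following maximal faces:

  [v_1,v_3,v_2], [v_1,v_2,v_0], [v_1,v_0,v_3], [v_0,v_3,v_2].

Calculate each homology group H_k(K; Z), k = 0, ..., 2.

Fix the vertex order v_0 < v_1 < v_2 < v_3 and write every simplex with vertices in increasing order. Then dim K = 2 and the simplices of K are:

  0-simplices (4): [v_0], [v_1], [v_2], [v_3]
  1-simplices (6): [v_0,v_1], [v_0,v_2], [v_0,v_3], [v_1,v_2], [v_1,v_3], [v_2,v_3]
  2-simplices (4): [v_0,v_1,v_2], [v_0,v_1,v_3], [v_0,v_2,v_3], [v_1,v_2,v_3]

giving chain groups C_0 ≅ Z^4, C_1 ≅ Z^6, C_2 ≅ Z^4.

The boundary map ∂_1: C_1 → C_0 maps an edge to its endpoints' difference, ∂[p,q] = q − p. For instance
  ∂[v_0,v_3] = [v_3] − [v_0].
This gives a 4×6 integer matrix of rank 3; reducing to Smith normal form yields diagonal entries (1,1,1).

Boundary ∂_2: C_2 → C_1 acts by ∂[p,q,r] = [q,r] − [p,r] + [p,q]. For instance
  ∂[v_0,v_2,v_3] = [v_2,v_3] − [v_0,v_3] + [v_0,v_2],
  ∂[v_0,v_1,v_2] = [v_1,v_2] − [v_0,v_2] + [v_0,v_1].
The 6×4 boundary matrix has rank 3 and Smith normal form diag(1,1,1).

Reading off H_k = ker ∂_k / im ∂_{k+1}:

  H_0: rank C_0 − rank ∂_1 = 4 − 3 = 1, and the invariant factors of ∂_1 are all 1, so H_0 = Z.
  H_1: rank ker ∂_1 − rank ∂_2 = (6 − 3) − 3 = 0, and the invariant factors of ∂_2 are all 1, so H_1 = 0.
  H_2: rank ker ∂_2 − rank ∂_3 = (4 − 3) − 0 = 1, and there is no ∂_3, so H_2 = Z.

As a check, the Euler characteristic is 4 − 6 + 4 = 2, which agrees with 1 − 0 + 1 = 2.
(K is a triangulation of the 2-sphere S^2.)

H_0 ≅ Z,  H_1 = 0,  H_2 ≅ Z.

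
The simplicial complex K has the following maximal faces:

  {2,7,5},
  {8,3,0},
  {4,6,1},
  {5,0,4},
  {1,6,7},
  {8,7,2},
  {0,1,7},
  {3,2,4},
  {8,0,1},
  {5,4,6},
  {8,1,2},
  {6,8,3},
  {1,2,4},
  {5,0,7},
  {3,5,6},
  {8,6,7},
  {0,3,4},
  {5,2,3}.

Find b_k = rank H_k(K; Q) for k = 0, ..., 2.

b_0 = 1, b_1 = 1, b_2 = 0.

Take the total order 0 < 1 < 2 < 3 < 4 < 5 < 6 < 7 < 8 on the vertex set. Then K (dimension 2) consists of the simplices:

  0-simplices (9): [0], [1], [2], [3], [4], [5], [6], [7], [8]
  1-simplices (27): (27 of them)
  2-simplices (18): [0,1,7], [0,1,8], [0,3,4], [0,3,8], [0,4,5], [0,5,7], [1,2,4], [1,2,8], [1,4,6], [1,6,7], [2,3,4], [2,3,5], [2,5,7], [2,7,8], [3,5,6], [3,6,8], [4,5,6], [6,7,8]

Hence C_0 ≅ Z^9, C_1 ≅ Z^27, C_2 ≅ Z^18.

The boundary map ∂_1: C_1 → C_0 maps an edge to its endpoints' difference, ∂[p,q] = q − p.
As a 9×27 matrix over Z this has rank 8, with invariant factors (1,1,1,1,1,1,1,1).

∂_2: C_2 → C_1 maps a triangle to the signed sum of its edges. For instance
  ∂[0,1,8] = [1,8] − [0,8] + [0,1],
  ∂[0,3,8] = [3,8] − [0,8] + [0,3].
The resulting 27×18 matrix has rank 18, and its Smith normal form has invariant factors (1,1,1,1,1,1,1,1,1,1,1,1,1,1,1,1,1,2).

Reading off H_k = ker ∂_k / im ∂_{k+1}:

  H_0: rank C_0 − rank ∂_1 = 9 − 8 = 1, and the invariant factors of ∂_1 are all 1, so H_0 = Z.
  H_1: rank ker ∂_1 − rank ∂_2 = (27 − 8) − 18 = 1, and ∂_2 has invariant factor 2 > 1, so H_1 = Z ⊕ Z/2Z.
  H_2: rank ker ∂_2 − rank ∂_3 = (18 − 18) − 0 = 0, and there is no ∂_3, so H_2 = 0.

As a check, the Euler characteristic is 9 − 27 + 18 = 0, which agrees with 1 − 1 + 0 = 0.
(K is a triangulation of the Klein bottle.)

Hence the Betti numbers are b_0 = 1, b_1 = 1, b_2 = 0.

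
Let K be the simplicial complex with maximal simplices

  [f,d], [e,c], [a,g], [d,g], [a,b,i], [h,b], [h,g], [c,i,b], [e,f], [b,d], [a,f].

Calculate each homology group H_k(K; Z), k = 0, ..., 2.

Fix the vertex order a < b < c < d < e < f < g < h < i and write every simplex with vertices in increasing order. Then dim K = 2 and the simplices of K are:

  0-simplices (9): a, b, c, d, e, f, g, h, i
  1-simplices (14): ab, af, ag, ai, bc, bd, bh, bi, ce, ci, df, dg, ef, gh
  2-simplices (2): abi, bci

so the chain groups are C_0 ≅ Z^9, C_1 ≅ Z^14, C_2 ≅ Z^2.

∂_1: C_1 → C_0 is given by ∂[p,q] = [q] − [p].
This gives a 9×14 integer matrix of rank 8; reducing to Smith normal form yields diagonal entries (1,1,1,1,1,1,1,1).

∂_2: C_2 → C_1 sends each 2-simplex [p,q,r] to [q,r] − [p,r] + [p,q]. For instance
  ∂abi = bi − ai + ab,
  ∂bci = ci − bi + bc.
As a 14×2 matrix over Z this has rank 2, with invariant factors (1,1).

From H_k ≅ ker(∂_k) / im(∂_{k+1}) we obtain:

  H_0: rank C_0 − rank ∂_1 = 9 − 8 = 1, and the invariant factors of ∂_1 are all 1, so H_0 = Z.
  H_1: rank ker ∂_1 − rank ∂_2 = (14 − 8) − 2 = 4, and the invariant factors of ∂_2 are all 1, so H_1 = Z^4.
  H_2: rank ker ∂_2 − rank ∂_3 = (2 − 2) − 0 = 0, and there is no ∂_3, so H_2 = 0.

H_0 ≅ Z,  H_1 ≅ Z^4,  H_2 = 0.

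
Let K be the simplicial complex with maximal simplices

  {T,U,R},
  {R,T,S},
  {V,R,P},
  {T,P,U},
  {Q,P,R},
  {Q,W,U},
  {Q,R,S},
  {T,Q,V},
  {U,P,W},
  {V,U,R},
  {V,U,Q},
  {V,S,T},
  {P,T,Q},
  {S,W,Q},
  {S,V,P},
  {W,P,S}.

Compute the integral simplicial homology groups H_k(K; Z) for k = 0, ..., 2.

H_0 = Z,  H_1 = Z^2,  H_2 = Z.

Take the total order P < Q < R < S < T < U < V < W on the vertex set. Then K (dimension 2) consists of the simplices:

  0-simplices (8): P, Q, R, S, T, U, V, W
  1-simplices (24): PQ, PR, PS, PT, PU, PV, PW, QR, QS, QT, QU, QV, QW, RS, RT, RU, RV, ST, SV, SW, TU, TV, UV, UW
  2-simplices (16): PQR, PQT, PRV, PSV, PSW, PTU, PUW, QRS, QSW, QTV, QUV, QUW, RST, RTU, RUV, STV

giving chain groups C_0 ≅ Z^8, C_1 ≅ Z^24, C_2 ≅ Z^16.

Boundary ∂_1: C_1 → C_0 is given by ∂[p,q] = [q] − [p].
This gives a 8×24 integer matrix of rank 7; reducing to Smith normal form yields diagonal entries (1,1,1,1,1,1,1).

The boundary map ∂_2: C_2 → C_1 sends each 2-simplex [p,q,r] to [q,r] − [p,r] + [p,q]. For instance
  ∂RUV = UV − RV + RU,
  ∂RST = ST − RT + RS.
This gives a 24×16 integer matrix of rank 15; reducing to Smith normal form yields diagonal entries (1,1,1,1,1,1,1,1,1,1,1,1,1,1,1).

Reading off H_k = ker ∂_k / im ∂_{k+1}:

  H_0: rank C_0 − rank ∂_1 = 8 − 7 = 1, and the invariant factors of ∂_1 are all 1, so H_0 = Z.
  H_1: rank ker ∂_1 − rank ∂_2 = (24 − 7) − 15 = 2, and the invariant factors of ∂_2 are all 1, so H_1 = Z^2.
  H_2: rank ker ∂_2 − rank ∂_3 = (16 − 15) − 0 = 1, and there is no ∂_3, so H_2 = Z.

As a check, the Euler characteristic is 8 − 24 + 16 = 0, which agrees with 1 − 2 + 1 = 0.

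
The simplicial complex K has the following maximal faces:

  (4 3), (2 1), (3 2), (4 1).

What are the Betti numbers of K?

We work with the vertex ordering 1 < 2 < 3 < 4. The simplices of K, each written with vertices in increasing order, are:

  0-simplices (4): [1], [2], [3], [4]
  1-simplices (4): [1,2], [1,4], [2,3], [3,4]

Hence C_0 ≅ Z^4, C_1 ≅ Z^4.

Boundary ∂_1: C_1 → C_0 sends each edge [p,q] (with p < q) to q − p. For instance
  ∂[2,3] = [3] − [2].
This gives a 4×4 integer matrix of rank 3; reducing to Smith normal form yields diagonal entries (1,1,1).

Now H_k = ker ∂_k / im ∂_{k+1}, so:

  H_0: rank C_0 − rank ∂_1 = 4 − 3 = 1, and the invariant factors of ∂_1 are all 1, so H_0 = Z.
  H_1: rank ker ∂_1 − rank ∂_2 = (4 − 3) − 0 = 1, and there is no ∂_2, so H_1 = Z.

Hence the Betti numbers are b_0 = 1, b_1 = 1.

b_0 = 1, b_1 = 1.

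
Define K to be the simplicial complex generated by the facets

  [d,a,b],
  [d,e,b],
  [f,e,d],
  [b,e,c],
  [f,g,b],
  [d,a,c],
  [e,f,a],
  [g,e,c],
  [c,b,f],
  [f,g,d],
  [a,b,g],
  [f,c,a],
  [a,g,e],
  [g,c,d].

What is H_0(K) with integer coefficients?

Fix the vertex order a < b < c < d < e < f < g and write every simplex with vertices in increasing order. Then dim K = 2 and the simplices of K are:

  0-simplices (7): a, b, c, d, e, f, g
  1-simplices (21): ab, ac, ad, ae, af, ag, bc, bd, be, bf, bg, cd, ce, cf, cg, de, df, dg, ef, eg, fg
  2-simplices (14): abd, abg, acd, acf, aef, aeg, bce, bcf, bde, bfg, cdg, ceg, def, dfg

giving chain groups C_0 ≅ Z^7, C_1 ≅ Z^21, C_2 ≅ Z^14.

Boundary ∂_1: C_1 → C_0 maps an edge to its endpoints' difference, ∂[p,q] = q − p.
The resulting 7×21 matrix has rank 6, and its Smith normal form has invariant factors (1,1,1,1,1,1).

Boundary ∂_2: C_2 → C_1 acts by ∂[p,q,r] = [q,r] − [p,r] + [p,q]. For instance
  ∂dfg = fg − dg + df,
  ∂ceg = eg − cg + ce.
The 21×14 boundary matrix has rank 13 and Smith normal form diag(1,1,1,1,1,1,1,1,1,1,1,1,1).

Now H_k = ker ∂_k / im ∂_{k+1}, so:

  H_0: rank C_0 − rank ∂_1 = 7 − 6 = 1, and the invariant factors of ∂_1 are all 1, so H_0 = Z.

H_0 ≅ Z.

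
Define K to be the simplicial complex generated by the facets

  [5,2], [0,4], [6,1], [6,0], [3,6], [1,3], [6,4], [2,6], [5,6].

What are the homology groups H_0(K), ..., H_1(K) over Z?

We work with the vertex ordering 0 < 1 < 2 < 3 < 4 < 5 < 6. The simplices of K, each written with vertices in increasing order, are:

  0-simplices (7): [0], [1], [2], [3], [4], [5], [6]
  1-simplices (9): [0,4], [0,6], [1,3], [1,6], [2,5], [2,6], [3,6], [4,6], [5,6]

giving chain groups C_0 ≅ Z^7, C_1 ≅ Z^9.

Boundary ∂_1: C_1 → C_0 sends each edge [p,q] (with p < q) to q − p. For instance
  ∂[1,3] = [3] − [1].
The 7×9 boundary matrix has rank 6 and Smith normal form diag(1,1,1,1,1,1).

Reading off H_k = ker ∂_k / im ∂_{k+1}:

  H_0: rank C_0 − rank ∂_1 = 7 − 6 = 1, and the invariant factors of ∂_1 are all 1, so H_0 = Z.
  H_1: rank ker ∂_1 − rank ∂_2 = (9 − 6) − 0 = 3, and there is no ∂_2, so H_1 = Z^3.

As a check, the Euler characteristic is 7 − 9 = -2, which agrees with 1 − 3 = -2.

H_0 ≅ Z,  H_1 ≅ Z^3.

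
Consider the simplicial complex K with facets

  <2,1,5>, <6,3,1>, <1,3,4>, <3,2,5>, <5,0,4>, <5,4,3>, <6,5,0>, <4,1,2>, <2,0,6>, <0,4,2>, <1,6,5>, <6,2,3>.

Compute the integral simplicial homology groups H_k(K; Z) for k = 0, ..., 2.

H_0 = Z,  H_1 = Z/2Z,  H_2 = 0.

Order the vertices as 0 < 1 < 2 < 3 < 4 < 5 < 6. Listing each simplex with vertices in this order, K has dimension 2 with simplices:

  0-simplices (7): [0], [1], [2], [3], [4], [5], [6]
  1-simplices (18): [0,2], [0,4], [0,5], [0,6], [1,2], [1,3], [1,4], [1,5], [1,6], [2,3], [2,4], [2,5], [2,6], [3,4], [3,5], [3,6], [4,5], [5,6]
  2-simplices (12): [0,2,4], [0,2,6], [0,4,5], [0,5,6], [1,2,4], [1,2,5], [1,3,4], [1,3,6], [1,5,6], [2,3,5], [2,3,6], [3,4,5]

Hence C_0 ≅ Z^7, C_1 ≅ Z^18, C_2 ≅ Z^12.

Boundary ∂_1: C_1 → C_0 sends each edge [p,q] (with p < q) to q − p.
As a 7×18 matrix over Z this has rank 6, with invariant factors (1,1,1,1,1,1).

The boundary map ∂_2: C_2 → C_1 sends each 2-simplex [p,q,r] to [q,r] − [p,r] + [p,q]. For instance
  ∂[0,2,4] = [2,4] − [0,4] + [0,2],
  ∂[0,2,6] = [2,6] − [0,6] + [0,2].
The resulting 18×12 matrix has rank 12, and its Smith normal form has invariant factors (1,1,1,1,1,1,1,1,1,1,1,2).

Now H_k = ker ∂_k / im ∂_{k+1}, so:

  H_0: rank C_0 − rank ∂_1 = 7 − 6 = 1, and the invariant factors of ∂_1 are all 1, so H_0 = Z.
  H_1: rank ker ∂_1 − rank ∂_2 = (18 − 6) − 12 = 0, and ∂_2 has invariant factor 2 > 1, so H_1 = Z/2Z.
  H_2: rank ker ∂_2 − rank ∂_3 = (12 − 12) − 0 = 0, and there is no ∂_3, so H_2 = 0.

As a check, the Euler characteristic is 7 − 18 + 12 = 1, which agrees with 1 − 0 + 0 = 1.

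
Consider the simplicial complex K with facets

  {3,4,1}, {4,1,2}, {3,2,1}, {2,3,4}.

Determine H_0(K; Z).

H_0 = Z.

Fix the vertex order 1 < 2 < 3 < 4 and write every simplex with vertices in increasing order. Then dim K = 2 and the simplices of K are:

  0-simplices (4): [1], [2], [3], [4]
  1-simplices (6): [1,2], [1,3], [1,4], [2,3], [2,4], [3,4]
  2-simplices (4): [1,2,3], [1,2,4], [1,3,4], [2,3,4]

Hence C_0 ≅ Z^4, C_1 ≅ Z^6, C_2 ≅ Z^4.

∂_1: C_1 → C_0 is given by ∂[p,q] = [q] − [p]. For instance
  ∂[1,4] = [4] − [1].
This gives a 4×6 integer matrix of rank 3; reducing to Smith normal form yields diagonal entries (1,1,1).

Boundary ∂_2: C_2 → C_1 acts by ∂[p,q,r] = [q,r] − [p,r] + [p,q]. For instance
  ∂[2,3,4] = [3,4] − [2,4] + [2,3],
  ∂[1,2,3] = [2,3] − [1,3] + [1,2].
The 6×4 boundary matrix has rank 3 and Smith normal form diag(1,1,1).

From H_k ≅ ker(∂_k) / im(∂_{k+1}) we obtain:

  H_0: rank C_0 − rank ∂_1 = 4 − 3 = 1, and the invariant factors of ∂_1 are all 1, so H_0 = Z.

(K is a triangulation of the 2-sphere S^2.)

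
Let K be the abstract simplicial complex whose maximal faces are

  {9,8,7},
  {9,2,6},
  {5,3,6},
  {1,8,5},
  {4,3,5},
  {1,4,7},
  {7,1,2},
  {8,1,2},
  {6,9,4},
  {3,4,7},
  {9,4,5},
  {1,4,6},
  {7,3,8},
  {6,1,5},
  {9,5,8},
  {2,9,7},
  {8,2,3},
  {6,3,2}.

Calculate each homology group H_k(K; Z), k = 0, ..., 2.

Take the total order 1 < 2 < 3 < 4 < 5 < 6 < 7 < 8 < 9 on the vertex set. Then K (dimension 2) consists of the simplices:

  0-simplices (9): [1], [2], [3], [4], [5], [6], [7], [8], [9]
  1-simplices (27): (27 of them)
  2-simplices (18): [1,2,7], [1,2,8], [1,4,6], [1,4,7], [1,5,6], [1,5,8], [2,3,6], [2,3,8], [2,6,9], [2,7,9], [3,4,5], [3,4,7], [3,5,6], [3,7,8], [4,5,9], [4,6,9], [5,8,9], [7,8,9]

so the chain groups are C_0 ≅ Z^9, C_1 ≅ Z^27, C_2 ≅ Z^18.

Boundary ∂_1: C_1 → C_0 is given by ∂[p,q] = [q] − [p].
The 9×27 boundary matrix has rank 8 and Smith normal form diag(1,1,1,1,1,1,1,1).

Boundary ∂_2: C_2 → C_1 acts by ∂[p,q,r] = [q,r] − [p,r] + [p,q]. For instance
  ∂[1,4,6] = [4,6] − [1,6] + [1,4],
  ∂[1,4,7] = [4,7] − [1,7] + [1,4].
The 27×18 boundary matrix has rank 18 and Smith normal form diag(1,1,1,1,1,1,1,1,1,1,1,1,1,1,1,1,1,2).

Reading off H_k = ker ∂_k / im ∂_{k+1}:

  H_0: rank C_0 − rank ∂_1 = 9 − 8 = 1, and the invariant factors of ∂_1 are all 1, so H_0 = Z.
  H_1: rank ker ∂_1 − rank ∂_2 = (27 − 8) − 18 = 1, and ∂_2 has invariant factor 2 > 1, so H_1 = Z ⊕ Z/2.
  H_2: rank ker ∂_2 − rank ∂_3 = (18 − 18) − 0 = 0, and there is no ∂_3, so H_2 = 0.

As a check, the Euler characteristic is 9 − 27 + 18 = 0, which agrees with 1 − 1 + 0 = 0.

H_0 ≅ Z,  H_1 ≅ Z ⊕ Z/2,  H_2 = 0.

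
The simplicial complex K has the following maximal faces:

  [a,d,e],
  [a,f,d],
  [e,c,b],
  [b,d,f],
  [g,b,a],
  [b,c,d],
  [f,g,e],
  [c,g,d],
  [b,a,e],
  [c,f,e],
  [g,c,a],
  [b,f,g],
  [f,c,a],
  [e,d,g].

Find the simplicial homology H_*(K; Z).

Fix the vertex order a < b < c < d < e < f < g and write every simplex with vertices in increasing order. Then dim K = 2 and the simplices of K are:

  0-simplices (7): a, b, c, d, e, f, g
  1-simplices (21): ab, ac, ad, ae, af, ag, bc, bd, be, bf, bg, cd, ce, cf, cg, de, df, dg, ef, eg, fg
  2-simplices (14): abe, abg, acf, acg, ade, adf, bcd, bce, bdf, bfg, cdg, cef, deg, efg

Hence C_0 ≅ Z^7, C_1 ≅ Z^21, C_2 ≅ Z^14.

The boundary map ∂_1: C_1 → C_0 is given by ∂[p,q] = [q] − [p]. For instance
  ∂bd = d − b.
The 7×21 boundary matrix has rank 6 and Smith normal form diag(1,1,1,1,1,1).

∂_2: C_2 → C_1 maps a triangle to the signed sum of its edges. For instance
  ∂abe = be − ae + ab,
  ∂bcd = cd − bd + bc.
As a 21×14 matrix over Z this has rank 13, with invariant factors (1,1,1,1,1,1,1,1,1,1,1,1,1).

Reading off H_k = ker ∂_k / im ∂_{k+1}:

  H_0: rank C_0 − rank ∂_1 = 7 − 6 = 1, and the invariant factors of ∂_1 are all 1, so H_0 ≅ Z.
  H_1: rank ker ∂_1 − rank ∂_2 = (21 − 6) − 13 = 2, and the invariant factors of ∂_2 are all 1, so H_1 ≅ Z^2.
  H_2: rank ker ∂_2 − rank ∂_3 = (14 − 13) − 0 = 1, and there is no ∂_3, so H_2 ≅ Z.

As a check, the Euler characteristic is 7 − 21 + 14 = 0, which agrees with 1 − 2 + 1 = 0.
(K is a triangulation of the torus T^2.)

H_0 = Z,  H_1 = Z^2,  H_2 = Z.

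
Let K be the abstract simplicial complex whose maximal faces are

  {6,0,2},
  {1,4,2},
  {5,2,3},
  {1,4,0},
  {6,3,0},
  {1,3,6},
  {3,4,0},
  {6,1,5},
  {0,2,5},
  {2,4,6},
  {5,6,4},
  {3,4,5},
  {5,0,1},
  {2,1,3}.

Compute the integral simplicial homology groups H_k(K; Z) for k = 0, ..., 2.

We work with the vertex ordering 0 < 1 < 2 < 3 < 4 < 5 < 6. The simplices of K, each written with vertices in increasing order, are:

  0-simplices (7): [0], [1], [2], [3], [4], [5], [6]
  1-simplices (21): [0,1], [0,2], [0,3], [0,4], [0,5], [0,6], [1,2], [1,3], [1,4], [1,5], [1,6], [2,3], [2,4], [2,5], [2,6], [3,4], [3,5], [3,6], [4,5], [4,6], [5,6]
  2-simplices (14): [0,1,4], [0,1,5], [0,2,5], [0,2,6], [0,3,4], [0,3,6], [1,2,3], [1,2,4], [1,3,6], [1,5,6], [2,3,5], [2,4,6], [3,4,5], [4,5,6]

so the chain groups are C_0 ≅ Z^7, C_1 ≅ Z^21, C_2 ≅ Z^14.

The boundary map ∂_1: C_1 → C_0 sends each edge [p,q] (with p < q) to q − p. For instance
  ∂[2,6] = [6] − [2].
As a 7×21 matrix over Z this has rank 6, with invariant factors (1,1,1,1,1,1).

∂_2: C_2 → C_1 sends each 2-simplex [p,q,r] to [q,r] − [p,r] + [p,q]. For instance
  ∂[2,4,6] = [4,6] − [2,6] + [2,4],
  ∂[1,2,3] = [2,3] − [1,3] + [1,2].
This gives a 21×14 integer matrix of rank 13; reducing to Smith normal form yields diagonal entries (1,1,1,1,1,1,1,1,1,1,1,1,1).

Reading off H_k = ker ∂_k / im ∂_{k+1}:

  H_0: rank C_0 − rank ∂_1 = 7 − 6 = 1, and the invariant factors of ∂_1 are all 1, so H_0 ≅ Z.
  H_1: rank ker ∂_1 − rank ∂_2 = (21 − 6) − 13 = 2, and the invariant factors of ∂_2 are all 1, so H_1 ≅ Z^2.
  H_2: rank ker ∂_2 − rank ∂_3 = (14 − 13) − 0 = 1, and there is no ∂_3, so H_2 ≅ Z.

(K is a triangulation of the torus T^2.)

H_0 ≅ Z,  H_1 ≅ Z^2,  H_2 ≅ Z.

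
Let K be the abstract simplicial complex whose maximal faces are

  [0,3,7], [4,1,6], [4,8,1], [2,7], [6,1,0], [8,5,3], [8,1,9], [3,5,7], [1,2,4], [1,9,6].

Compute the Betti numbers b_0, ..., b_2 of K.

Fix the vertex order 0 < 1 < 2 < 3 < 4 < 5 < 6 < 7 < 8 < 9 and write every simplex with vertices in increasing order. Then dim K = 2 and the simplices of K are:

  0-simplices (10): [0], [1], [2], [3], [4], [5], [6], [7], [8], [9]
  1-simplices (20): [0,1], [0,3], [0,6], [0,7], [1,2], [1,4], [1,6], [1,8], [1,9], [2,4], [2,7], [3,5], [3,7], [3,8], [4,6], [4,8], [5,7], [5,8], [6,9], [8,9]
  2-simplices (9): [0,1,6], [0,3,7], [1,2,4], [1,4,6], [1,4,8], [1,6,9], [1,8,9], [3,5,7], [3,5,8]

giving chain groups C_0 ≅ Z^10, C_1 ≅ Z^20, C_2 ≅ Z^9.

Boundary ∂_1: C_1 → C_0 sends each edge [p,q] (with p < q) to q − p. For instance
  ∂[3,8] = [8] − [3].
This gives a 10×20 integer matrix of rank 9; reducing to Smith normal form yields diagonal entries (1,1,1,1,1,1,1,1,1).

The boundary map ∂_2: C_2 → C_1 sends each 2-simplex [p,q,r] to [q,r] − [p,r] + [p,q]. For instance
  ∂[1,6,9] = [6,9] − [1,9] + [1,6],
  ∂[0,3,7] = [3,7] − [0,7] + [0,3].
The 20×9 boundary matrix has rank 9 and Smith normal form diag(1,1,1,1,1,1,1,1,1).

Now H_k = ker ∂_k / im ∂_{k+1}, so:

  H_0: rank C_0 − rank ∂_1 = 10 − 9 = 1, and the invariant factors of ∂_1 are all 1, so H_0 = Z.
  H_1: rank ker ∂_1 − rank ∂_2 = (20 − 9) − 9 = 2, and the invariant factors of ∂_2 are all 1, so H_1 = Z^2.
  H_2: rank ker ∂_2 − rank ∂_3 = (9 − 9) − 0 = 0, and there is no ∂_3, so H_2 = 0.

Hence the Betti numbers are b_0 = 1, b_1 = 2, b_2 = 0.

b_0 = 1, b_1 = 2, b_2 = 0.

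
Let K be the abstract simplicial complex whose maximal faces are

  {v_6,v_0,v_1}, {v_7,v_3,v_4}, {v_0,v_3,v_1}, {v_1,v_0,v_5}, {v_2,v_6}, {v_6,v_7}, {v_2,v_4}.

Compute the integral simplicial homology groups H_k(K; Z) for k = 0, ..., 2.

K has 8 vertices, 13 edges, 4 triangles.
rank ∂_0 = 0, rank ∂_1 = 7 ⇒ b_0 = 8 − 0 − 7 = 1; all invariant factors of ∂_1 are 1 so no torsion. So H_0 = Z.
rank ∂_1 = 7, rank ∂_2 = 4 ⇒ b_1 = 13 − 7 − 4 = 2; all invariant factors of ∂_2 are 1 so no torsion. So H_1 = Z^2.
rank ∂_2 = 4, rank ∂_3 = 0 ⇒ b_2 = 4 − 4 − 0 = 0. So H_2 = 0.

H_0 = Z,  H_1 = Z^2,  H_2 = 0.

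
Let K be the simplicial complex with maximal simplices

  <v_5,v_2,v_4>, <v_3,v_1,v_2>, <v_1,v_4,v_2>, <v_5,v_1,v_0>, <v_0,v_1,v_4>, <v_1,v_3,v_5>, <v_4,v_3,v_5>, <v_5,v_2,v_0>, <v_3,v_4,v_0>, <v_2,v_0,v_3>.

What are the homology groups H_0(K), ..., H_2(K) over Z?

Take the total order v_0 < v_1 < v_2 < v_3 < v_4 < v_5 on the vertex set. Then K (dimension 2) consists of the simplices:

  0-simplices (6): [v_0], [v_1], [v_2], [v_3], [v_4], [v_5]
  1-simplices (15): (15 of them)
  2-simplices (10): [v_0,v_1,v_4], [v_0,v_1,v_5], [v_0,v_2,v_3], [v_0,v_2,v_5], [v_0,v_3,v_4], [v_1,v_2,v_3], [v_1,v_2,v_4], [v_1,v_3,v_5], [v_2,v_4,v_5], [v_3,v_4,v_5]

giving chain groups C_0 ≅ Z^6, C_1 ≅ Z^15, C_2 ≅ Z^10.

∂_1: C_1 → C_0 is given by ∂[p,q] = [q] − [p].
As a 6×15 matrix over Z this has rank 5, with invariant factors (1,1,1,1,1).

∂_2: C_2 → C_1 maps a triangle to the signed sum of its edges. For instance
  ∂[v_0,v_1,v_5] = [v_1,v_5] − [v_0,v_5] + [v_0,v_1],
  ∂[v_1,v_3,v_5] = [v_3,v_5] − [v_1,v_5] + [v_1,v_3].
This gives a 15×10 integer matrix of rank 10; reducing to Smith normal form yields diagonal entries (1,1,1,1,1,1,1,1,1,2).

Now H_k = ker ∂_k / im ∂_{k+1}, so:

  H_0: rank C_0 − rank ∂_1 = 6 − 5 = 1, and the invariant factors of ∂_1 are all 1, so H_0 = Z.
  H_1: rank ker ∂_1 − rank ∂_2 = (15 − 5) − 10 = 0, and ∂_2 has invariant factor 2 > 1, so H_1 = Z_2.
  H_2: rank ker ∂_2 − rank ∂_3 = (10 − 10) − 0 = 0, and there is no ∂_3, so H_2 = 0.

H_0 = Z,  H_1 = Z_2,  H_2 = 0.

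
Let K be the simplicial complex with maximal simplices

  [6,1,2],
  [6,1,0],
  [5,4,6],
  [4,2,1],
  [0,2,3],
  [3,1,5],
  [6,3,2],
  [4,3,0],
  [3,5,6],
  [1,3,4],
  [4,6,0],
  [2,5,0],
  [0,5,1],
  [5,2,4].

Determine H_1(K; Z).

Order the vertices as 0 < 1 < 2 < 3 < 4 < 5 < 6. Listing each simplex with vertices in this order, K has dimension 2 with simplices:

  0-simplices (7): [0], [1], [2], [3], [4], [5], [6]
  1-simplices (21): [0,1], [0,2], [0,3], [0,4], [0,5], [0,6], [1,2], [1,3], [1,4], [1,5], [1,6], [2,3], [2,4], [2,5], [2,6], [3,4], [3,5], [3,6], [4,5], [4,6], [5,6]
  2-simplices (14): [0,1,5], [0,1,6], [0,2,3], [0,2,5], [0,3,4], [0,4,6], [1,2,4], [1,2,6], [1,3,4], [1,3,5], [2,3,6], [2,4,5], [3,5,6], [4,5,6]

Hence C_0 ≅ Z^7, C_1 ≅ Z^21, C_2 ≅ Z^14.

∂_1: C_1 → C_0 sends each edge [p,q] (with p < q) to q − p. For instance
  ∂[3,5] = [5] − [3].
This gives a 7×21 integer matrix of rank 6; reducing to Smith normal form yields diagonal entries (1,1,1,1,1,1).

∂_2: C_2 → C_1 acts by ∂[p,q,r] = [q,r] − [p,r] + [p,q]. For instance
  ∂[0,2,3] = [2,3] − [0,3] + [0,2],
  ∂[1,2,6] = [2,6] − [1,6] + [1,2].
As a 21×14 matrix over Z this has rank 13, with invariant factors (1,1,1,1,1,1,1,1,1,1,1,1,1).

Reading off H_k = ker ∂_k / im ∂_{k+1}:

  H_1: rank ker ∂_1 − rank ∂_2 = (21 − 6) − 13 = 2, and the invariant factors of ∂_2 are all 1, so H_1 = Z^2.

H_1 ≅ Z^2.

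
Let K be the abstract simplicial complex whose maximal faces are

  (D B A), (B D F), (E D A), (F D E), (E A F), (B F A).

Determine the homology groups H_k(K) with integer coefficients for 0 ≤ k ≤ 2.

Take the total order A < B < D < E < F on the vertex set. Then K (dimension 2) consists of the simplices:

  0-simplices (5): A, B, D, E, F
  1-simplices (9): AB, AD, AE, AF, BD, BF, DE, DF, EF
  2-simplices (6): ABD, ABF, ADE, AEF, BDF, DEF

giving chain groups C_0 ≅ Z^5, C_1 ≅ Z^9, C_2 ≅ Z^6.

The boundary map ∂_1: C_1 → C_0 maps an edge to its endpoints' difference, ∂[p,q] = q − p.
The 5×9 boundary matrix has rank 4 and Smith normal form diag(1,1,1,1).

The boundary map ∂_2: C_2 → C_1 sends each 2-simplex [p,q,r] to [q,r] − [p,r] + [p,q]. For instance
  ∂ABD = BD − AD + AB,
  ∂AEF = EF − AF + AE.
The resulting 9×6 matrix has rank 5, and its Smith normal form has invariant factors (1,1,1,1,1).

From H_k ≅ ker(∂_k) / im(∂_{k+1}) we obtain:

  H_0: rank C_0 − rank ∂_1 = 5 − 4 = 1, and the invariant factors of ∂_1 are all 1, so H_0 ≅ Z.
  H_1: rank ker ∂_1 − rank ∂_2 = (9 − 4) − 5 = 0, and the invariant factors of ∂_2 are all 1, so H_1 ≅ 0.
  H_2: rank ker ∂_2 − rank ∂_3 = (6 − 5) − 0 = 1, and there is no ∂_3, so H_2 ≅ Z.

As a check, the Euler characteristic is 5 − 9 + 6 = 2, which agrees with 1 − 0 + 1 = 2.
(K is a triangulation of the 2-sphere S^2.)

H_0 ≅ Z,  H_1 = 0,  H_2 ≅ Z.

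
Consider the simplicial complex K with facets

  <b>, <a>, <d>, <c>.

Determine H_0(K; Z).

We work with the vertex ordering a < b < c < d. The simplices of K, each written with vertices in increasing order, are:

  0-simplices (4): a, b, c, d

so the chain groups are C_0 ≅ Z^4.

From H_k ≅ ker(∂_k) / im(∂_{k+1}) we obtain:

  H_0: rank C_0 − rank ∂_1 = 4 − 0 = 4, and there is no ∂_1, so H_0 = Z^4.

(K is a triangulation of a set of 4 points.)

H_0 ≅ Z^4.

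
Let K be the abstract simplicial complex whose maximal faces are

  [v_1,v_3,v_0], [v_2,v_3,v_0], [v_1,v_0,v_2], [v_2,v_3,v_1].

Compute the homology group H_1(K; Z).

Order the vertices as v_0 < v_1 < v_2 < v_3. Listing each simplex with vertices in this order, K has dimension 2 with simplices:

  0-simplices (4): [v_0], [v_1], [v_2], [v_3]
  1-simplices (6): [v_0,v_1], [v_0,v_2], [v_0,v_3], [v_1,v_2], [v_1,v_3], [v_2,v_3]
  2-simplices (4): [v_0,v_1,v_2], [v_0,v_1,v_3], [v_0,v_2,v_3], [v_1,v_2,v_3]

Hence C_0 ≅ Z^4, C_1 ≅ Z^6, C_2 ≅ Z^4.

∂_1: C_1 → C_0 sends each edge [p,q] (with p < q) to q − p.
The 4×6 boundary matrix has rank 3 and Smith normal form diag(1,1,1).

∂_2: C_2 → C_1 sends each 2-simplex [p,q,r] to [q,r] − [p,r] + [p,q]. For instance
  ∂[v_0,v_1,v_3] = [v_1,v_3] − [v_0,v_3] + [v_0,v_1],
  ∂[v_0,v_2,v_3] = [v_2,v_3] − [v_0,v_3] + [v_0,v_2].
This gives a 6×4 integer matrix of rank 3; reducing to Smith normal form yields diagonal entries (1,1,1).

From H_k ≅ ker(∂_k) / im(∂_{k+1}) we obtain:

  H_1: rank ker ∂_1 − rank ∂_2 = (6 − 3) − 3 = 0, and the invariant factors of ∂_2 are all 1, so H_1 ≅ 0.

(K is a triangulation of the 2-sphere S^2.)

H_1 = 0.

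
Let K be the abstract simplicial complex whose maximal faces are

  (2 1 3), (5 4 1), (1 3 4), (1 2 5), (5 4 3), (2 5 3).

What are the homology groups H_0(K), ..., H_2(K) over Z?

H_0 = Z,  H_1 = 0,  H_2 = Z.

K has 5 vertices, 9 edges, 6 triangles.
rank ∂_0 = 0, rank ∂_1 = 4 ⇒ b_0 = 5 − 0 − 4 = 1; all invariant factors of ∂_1 are 1 so no torsion. So H_0 ≅ Z.
rank ∂_1 = 4, rank ∂_2 = 5 ⇒ b_1 = 9 − 4 − 5 = 0; all invariant factors of ∂_2 are 1 so no torsion. So H_1 ≅ 0.
rank ∂_2 = 5, rank ∂_3 = 0 ⇒ b_2 = 6 − 5 − 0 = 1. So H_2 ≅ Z.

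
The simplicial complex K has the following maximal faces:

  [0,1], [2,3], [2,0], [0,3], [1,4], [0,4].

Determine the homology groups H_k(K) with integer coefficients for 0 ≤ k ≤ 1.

Take the total order 0 < 1 < 2 < 3 < 4 on the vertex set. Then K (dimension 1) consists of the simplices:

  0-simplices (5): [0], [1], [2], [3], [4]
  1-simplices (6): [0,1], [0,2], [0,3], [0,4], [1,4], [2,3]

giving chain groups C_0 ≅ Z^5, C_1 ≅ Z^6.

The boundary map ∂_1: C_1 → C_0 is given by ∂[p,q] = [q] − [p].
This gives a 5×6 integer matrix of rank 4; reducing to Smith normal form yields diagonal entries (1,1,1,1).

Reading off H_k = ker ∂_k / im ∂_{k+1}:

  H_0: rank C_0 − rank ∂_1 = 5 − 4 = 1, and the invariant factors of ∂_1 are all 1, so H_0 ≅ Z.
  H_1: rank ker ∂_1 − rank ∂_2 = (6 − 4) − 0 = 2, and there is no ∂_2, so H_1 ≅ Z^2.

(K is a triangulation of a wedge of 2 circles.)

H_0 = Z,  H_1 = Z^2.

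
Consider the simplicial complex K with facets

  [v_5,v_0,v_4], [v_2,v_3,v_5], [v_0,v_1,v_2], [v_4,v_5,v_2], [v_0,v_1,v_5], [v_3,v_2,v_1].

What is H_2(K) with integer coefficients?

Take the total order v_0 < v_1 < v_2 < v_3 < v_4 < v_5 on the vertex set. Then K (dimension 2) consists of the simplices:

  0-simplices (6): [v_0], [v_1], [v_2], [v_3], [v_4], [v_5]
  1-simplices (12): [v_0,v_1], [v_0,v_2], [v_0,v_4], [v_0,v_5], [v_1,v_2], [v_1,v_3], [v_1,v_5], [v_2,v_3], [v_2,v_4], [v_2,v_5], [v_3,v_5], [v_4,v_5]
  2-simplices (6): [v_0,v_1,v_2], [v_0,v_1,v_5], [v_0,v_4,v_5], [v_1,v_2,v_3], [v_2,v_3,v_5], [v_2,v_4,v_5]

so the chain groups are C_0 ≅ Z^6, C_1 ≅ Z^12, C_2 ≅ Z^6.

Boundary ∂_1: C_1 → C_0 maps an edge to its endpoints' difference, ∂[p,q] = q − p. For instance
  ∂[v_0,v_5] = [v_5] − [v_0].
The 6×12 boundary matrix has rank 5 and Smith normal form diag(1,1,1,1,1).

∂_2: C_2 → C_1 acts by ∂[p,q,r] = [q,r] − [p,r] + [p,q]. For instance
  ∂[v_1,v_2,v_3] = [v_2,v_3] − [v_1,v_3] + [v_1,v_2],
  ∂[v_0,v_1,v_5] = [v_1,v_5] − [v_0,v_5] + [v_0,v_1].
As a 12×6 matrix over Z this has rank 6, with invariant factors (1,1,1,1,1,1).

From H_k ≅ ker(∂_k) / im(∂_{k+1}) we obtain:

  H_2: rank ker ∂_2 − rank ∂_3 = (6 − 6) − 0 = 0, and there is no ∂_3, so H_2 ≅ 0.

H_2 ≅ 0.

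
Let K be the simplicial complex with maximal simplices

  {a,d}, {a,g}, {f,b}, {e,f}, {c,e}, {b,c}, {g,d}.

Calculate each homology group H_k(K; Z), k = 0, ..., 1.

H_0 ≅ Z^2,  H_1 ≅ Z^2.

K has 7 vertices, 7 edges.
rank ∂_0 = 0, rank ∂_1 = 5 ⇒ b_0 = 7 − 0 − 5 = 2; all invariant factors of ∂_1 are 1 so no torsion. So H_0 = Z^2.
rank ∂_1 = 5, rank ∂_2 = 0 ⇒ b_1 = 7 − 5 − 0 = 2. So H_1 = Z^2.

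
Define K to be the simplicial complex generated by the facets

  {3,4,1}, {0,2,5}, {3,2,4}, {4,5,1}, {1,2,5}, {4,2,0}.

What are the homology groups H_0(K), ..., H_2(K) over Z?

Take the total order 0 < 1 < 2 < 3 < 4 < 5 on the vertex set. Then K (dimension 2) consists of the simplices:

  0-simplices (6): [0], [1], [2], [3], [4], [5]
  1-simplices (12): [0,2], [0,4], [0,5], [1,2], [1,3], [1,4], [1,5], [2,3], [2,4], [2,5], [3,4], [4,5]
  2-simplices (6): [0,2,4], [0,2,5], [1,2,5], [1,3,4], [1,4,5], [2,3,4]

giving chain groups C_0 ≅ Z^6, C_1 ≅ Z^12, C_2 ≅ Z^6.

∂_1: C_1 → C_0 is given by ∂[p,q] = [q] − [p].
The resulting 6×12 matrix has rank 5, and its Smith normal form has invariant factors (1,1,1,1,1).

∂_2: C_2 → C_1 sends each 2-simplex [p,q,r] to [q,r] − [p,r] + [p,q]. For instance
  ∂[2,3,4] = [3,4] − [2,4] + [2,3],
  ∂[1,4,5] = [4,5] − [1,5] + [1,4].
The 12×6 boundary matrix has rank 6 and Smith normal form diag(1,1,1,1,1,1).

Computing H_k = (kernel of ∂_k) / (image of ∂_{k+1}):

  H_0: rank C_0 − rank ∂_1 = 6 − 5 = 1, and the invariant factors of ∂_1 are all 1, so H_0 = Z.
  H_1: rank ker ∂_1 − rank ∂_2 = (12 − 5) − 6 = 1, and the invariant factors of ∂_2 are all 1, so H_1 = Z.
  H_2: rank ker ∂_2 − rank ∂_3 = (6 − 6) − 0 = 0, and there is no ∂_3, so H_2 = 0.

(K is a triangulation of the cylinder S^1 x I.)

H_0 ≅ Z,  H_1 ≅ Z,  H_2 = 0.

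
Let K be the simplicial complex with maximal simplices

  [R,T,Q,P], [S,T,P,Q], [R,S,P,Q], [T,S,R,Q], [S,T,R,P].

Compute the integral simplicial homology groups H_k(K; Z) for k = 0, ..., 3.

H_0 = Z,  H_1 = 0,  H_2 = 0,  H_3 = Z.

Order the vertices as P < Q < R < S < T. Listing each simplex with vertices in this order, K has dimension 3 with simplices:

  0-simplices (5): P, Q, R, S, T
  1-simplices (10): PQ, PR, PS, PT, QR, QS, QT, RS, RT, ST
  2-simplices (10): PQR, PQS, PQT, PRS, PRT, PST, QRS, QRT, QST, RST
  3-simplices (5): PQRS, PQRT, PQST, PRST, QRST

so the chain groups are C_0 ≅ Z^5, C_1 ≅ Z^10, C_2 ≅ Z^10, C_3 ≅ Z^5.

Boundary ∂_1: C_1 → C_0 sends each edge [p,q] (with p < q) to q − p.
The 5×10 boundary matrix has rank 4 and Smith normal form diag(1,1,1,1).

Boundary ∂_2: C_2 → C_1 acts by ∂[p,q,r] = [q,r] − [p,r] + [p,q]. For instance
  ∂QRT = RT − QT + QR,
  ∂RST = ST − RT + RS.
This gives a 10×10 integer matrix of rank 6; reducing to Smith normal form yields diagonal entries (1,1,1,1,1,1).

The boundary map ∂_3: C_3 → C_2 sends each 3-simplex σ to the alternating sum Σ_i (−1)^i (σ with its i-th vertex removed). For instance
  ∂QRST = RST − QST + QRT − QRS,
  ∂PQRS = QRS − PRS + PQS − PQR.
The resulting 10×5 matrix has rank 4, and its Smith normal form has invariant factors (1,1,1,1).

From H_k ≅ ker(∂_k) / im(∂_{k+1}) we obtain:

  H_0: rank C_0 − rank ∂_1 = 5 − 4 = 1, and the invariant factors of ∂_1 are all 1, so H_0 = Z.
  H_1: rank ker ∂_1 − rank ∂_2 = (10 − 4) − 6 = 0, and the invariant factors of ∂_2 are all 1, so H_1 = 0.
  H_2: rank ker ∂_2 − rank ∂_3 = (10 − 6) − 4 = 0, and the invariant factors of ∂_3 are all 1, so H_2 = 0.
  H_3: rank ker ∂_3 − rank ∂_4 = (5 − 4) − 0 = 1, and there is no ∂_4, so H_3 = Z.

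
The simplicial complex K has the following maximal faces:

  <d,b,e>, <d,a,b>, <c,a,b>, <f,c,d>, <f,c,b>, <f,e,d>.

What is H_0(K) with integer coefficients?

H_0 ≅ Z.

K has 6 vertices, 12 edges, 6 triangles.
rank ∂_0 = 0, rank ∂_1 = 5 ⇒ b_0 = 6 − 0 − 5 = 1; all invariant factors of ∂_1 are 1 so no torsion. So H_0 = Z.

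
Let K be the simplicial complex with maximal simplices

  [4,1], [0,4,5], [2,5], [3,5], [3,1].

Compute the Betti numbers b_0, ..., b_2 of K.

b_0 = 1, b_1 = 1, b_2 = 0.

K has 6 vertices, 7 edges, 1 triangle.
rank ∂_0 = 0, rank ∂_1 = 5 ⇒ b_0 = 6 − 0 − 5 = 1; all invariant factors of ∂_1 are 1 so no torsion. So H_0 ≅ Z.
rank ∂_1 = 5, rank ∂_2 = 1 ⇒ b_1 = 7 − 5 − 1 = 1; all invariant factors of ∂_2 are 1 so no torsion. So H_1 ≅ Z.
rank ∂_2 = 1, rank ∂_3 = 0 ⇒ b_2 = 1 − 1 − 0 = 0. So H_2 ≅ 0.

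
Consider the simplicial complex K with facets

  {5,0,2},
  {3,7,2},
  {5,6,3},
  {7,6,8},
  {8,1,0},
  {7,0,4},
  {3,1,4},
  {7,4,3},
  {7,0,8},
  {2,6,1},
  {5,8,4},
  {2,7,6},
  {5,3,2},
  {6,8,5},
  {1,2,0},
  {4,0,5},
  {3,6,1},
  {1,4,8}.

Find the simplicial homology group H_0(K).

Fix the vertex order 0 < 1 < 2 < 3 < 4 < 5 < 6 < 7 < 8 and write every simplex with vertices in increasing order. Then dim K = 2 and the simplices of K are:

  0-simplices (9): [0], [1], [2], [3], [4], [5], [6], [7], [8]
  1-simplices (27): (27 of them)
  2-simplices (18): [0,1,2], [0,1,8], [0,2,5], [0,4,5], [0,4,7], [0,7,8], [1,2,6], [1,3,4], [1,3,6], [1,4,8], [2,3,5], [2,3,7], [2,6,7], [3,4,7], [3,5,6], [4,5,8], [5,6,8], [6,7,8]

giving chain groups C_0 ≅ Z^9, C_1 ≅ Z^27, C_2 ≅ Z^18.

Boundary ∂_1: C_1 → C_0 is given by ∂[p,q] = [q] − [p].
The 9×27 boundary matrix has rank 8 and Smith normal form diag(1,1,1,1,1,1,1,1).

∂_2: C_2 → C_1 sends each 2-simplex [p,q,r] to [q,r] − [p,r] + [p,q]. For instance
  ∂[6,7,8] = [7,8] − [6,8] + [6,7],
  ∂[3,5,6] = [5,6] − [3,6] + [3,5].
As a 27×18 matrix over Z this has rank 18, with invariant factors (1,1,1,1,1,1,1,1,1,1,1,1,1,1,1,1,1,2).

From H_k ≅ ker(∂_k) / im(∂_{k+1}) we obtain:

  H_0: rank C_0 − rank ∂_1 = 9 − 8 = 1, and the invariant factors of ∂_1 are all 1, so H_0 = Z.

H_0 ≅ Z.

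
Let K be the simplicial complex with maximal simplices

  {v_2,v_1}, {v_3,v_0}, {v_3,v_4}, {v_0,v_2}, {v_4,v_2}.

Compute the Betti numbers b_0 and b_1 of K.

Fix the vertex order v_0 < v_1 < v_2 < v_3 < v_4 and write every simplex with vertices in increasing order. Then dim K = 1 and the simplices of K are:

  0-simplices (5): [v_0], [v_1], [v_2], [v_3], [v_4]
  1-simplices (5): [v_0,v_2], [v_0,v_3], [v_1,v_2], [v_2,v_4], [v_3,v_4]

giving chain groups C_0 ≅ Z^5, C_1 ≅ Z^5.

The boundary map ∂_1: C_1 → C_0 maps an edge to its endpoints' difference, ∂[p,q] = q − p. For instance
  ∂[v_2,v_4] = [v_4] − [v_2].
The 5×5 boundary matrix has rank 4 and Smith normal form diag(1,1,1,1).

Now H_k = ker ∂_k / im ∂_{k+1}, so:

  H_0: rank C_0 − rank ∂_1 = 5 − 4 = 1, and the invariant factors of ∂_1 are all 1, so H_0 ≅ Z.
  H_1: rank ker ∂_1 − rank ∂_2 = (5 − 4) − 0 = 1, and there is no ∂_2, so H_1 ≅ Z.

As a check, the Euler characteristic is 5 − 5 = 0, which agrees with 1 − 1 = 0.

Hence the Betti numbers are b_0 = 1, b_1 = 1.

b_0 = 1, b_1 = 1.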